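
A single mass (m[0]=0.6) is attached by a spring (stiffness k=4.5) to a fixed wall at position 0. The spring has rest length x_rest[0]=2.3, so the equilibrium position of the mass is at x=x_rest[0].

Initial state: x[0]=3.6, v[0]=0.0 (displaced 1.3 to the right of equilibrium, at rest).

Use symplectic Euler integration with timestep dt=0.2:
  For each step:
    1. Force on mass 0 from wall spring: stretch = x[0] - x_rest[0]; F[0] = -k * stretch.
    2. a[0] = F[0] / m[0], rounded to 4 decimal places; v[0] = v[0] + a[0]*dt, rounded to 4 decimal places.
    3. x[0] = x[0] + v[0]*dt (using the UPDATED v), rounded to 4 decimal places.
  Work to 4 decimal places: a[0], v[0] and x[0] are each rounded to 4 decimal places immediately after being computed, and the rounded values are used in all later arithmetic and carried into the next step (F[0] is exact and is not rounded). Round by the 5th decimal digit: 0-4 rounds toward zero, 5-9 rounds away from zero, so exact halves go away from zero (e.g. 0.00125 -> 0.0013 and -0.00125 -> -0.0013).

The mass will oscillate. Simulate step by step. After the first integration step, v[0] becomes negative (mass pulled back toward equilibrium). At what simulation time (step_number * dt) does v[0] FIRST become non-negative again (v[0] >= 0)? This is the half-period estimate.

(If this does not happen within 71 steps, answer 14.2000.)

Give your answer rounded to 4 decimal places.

Answer: 1.2000

Derivation:
Step 0: x=[3.6000] v=[0.0000]
Step 1: x=[3.2100] v=[-1.9500]
Step 2: x=[2.5470] v=[-3.3150]
Step 3: x=[1.8099] v=[-3.6855]
Step 4: x=[1.2198] v=[-2.9503]
Step 5: x=[0.9538] v=[-1.3300]
Step 6: x=[1.0917] v=[0.6893]
First v>=0 after going negative at step 6, time=1.2000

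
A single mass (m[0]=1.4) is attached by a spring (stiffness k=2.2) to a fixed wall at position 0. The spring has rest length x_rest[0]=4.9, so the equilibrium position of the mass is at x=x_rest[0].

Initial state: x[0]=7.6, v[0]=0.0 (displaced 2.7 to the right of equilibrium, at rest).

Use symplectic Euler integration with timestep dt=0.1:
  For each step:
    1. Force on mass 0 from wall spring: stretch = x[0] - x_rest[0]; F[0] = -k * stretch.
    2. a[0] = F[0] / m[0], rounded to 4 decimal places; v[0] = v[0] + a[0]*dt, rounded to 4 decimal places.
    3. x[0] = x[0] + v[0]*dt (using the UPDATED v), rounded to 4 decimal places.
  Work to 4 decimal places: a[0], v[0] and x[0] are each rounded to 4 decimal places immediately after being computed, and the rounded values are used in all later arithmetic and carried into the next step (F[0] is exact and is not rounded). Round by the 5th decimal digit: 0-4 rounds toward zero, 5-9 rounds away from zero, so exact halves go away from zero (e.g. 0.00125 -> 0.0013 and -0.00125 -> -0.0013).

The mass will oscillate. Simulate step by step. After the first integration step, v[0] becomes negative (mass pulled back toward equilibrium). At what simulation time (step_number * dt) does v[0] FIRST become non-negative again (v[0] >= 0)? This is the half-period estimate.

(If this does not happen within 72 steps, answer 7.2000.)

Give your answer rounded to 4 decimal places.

Answer: 2.6000

Derivation:
Step 0: x=[7.6000] v=[0.0000]
Step 1: x=[7.5576] v=[-0.4243]
Step 2: x=[7.4734] v=[-0.8419]
Step 3: x=[7.3488] v=[-1.2463]
Step 4: x=[7.1857] v=[-1.6311]
Step 5: x=[6.9867] v=[-1.9903]
Step 6: x=[6.7549] v=[-2.3182]
Step 7: x=[6.4939] v=[-2.6097]
Step 8: x=[6.2079] v=[-2.8602]
Step 9: x=[5.9013] v=[-3.0657]
Step 10: x=[5.5790] v=[-3.2231]
Step 11: x=[5.2460] v=[-3.3298]
Step 12: x=[4.9076] v=[-3.3842]
Step 13: x=[4.5691] v=[-3.3854]
Step 14: x=[4.2358] v=[-3.3334]
Step 15: x=[3.9129] v=[-3.2290]
Step 16: x=[3.6055] v=[-3.0739]
Step 17: x=[3.3185] v=[-2.8705]
Step 18: x=[3.0563] v=[-2.6220]
Step 19: x=[2.8231] v=[-2.3323]
Step 20: x=[2.6225] v=[-2.0059]
Step 21: x=[2.4577] v=[-1.6480]
Step 22: x=[2.3313] v=[-1.2642]
Step 23: x=[2.2452] v=[-0.8606]
Step 24: x=[2.2009] v=[-0.4434]
Step 25: x=[2.1990] v=[-0.0193]
Step 26: x=[2.2395] v=[0.4051]
First v>=0 after going negative at step 26, time=2.6000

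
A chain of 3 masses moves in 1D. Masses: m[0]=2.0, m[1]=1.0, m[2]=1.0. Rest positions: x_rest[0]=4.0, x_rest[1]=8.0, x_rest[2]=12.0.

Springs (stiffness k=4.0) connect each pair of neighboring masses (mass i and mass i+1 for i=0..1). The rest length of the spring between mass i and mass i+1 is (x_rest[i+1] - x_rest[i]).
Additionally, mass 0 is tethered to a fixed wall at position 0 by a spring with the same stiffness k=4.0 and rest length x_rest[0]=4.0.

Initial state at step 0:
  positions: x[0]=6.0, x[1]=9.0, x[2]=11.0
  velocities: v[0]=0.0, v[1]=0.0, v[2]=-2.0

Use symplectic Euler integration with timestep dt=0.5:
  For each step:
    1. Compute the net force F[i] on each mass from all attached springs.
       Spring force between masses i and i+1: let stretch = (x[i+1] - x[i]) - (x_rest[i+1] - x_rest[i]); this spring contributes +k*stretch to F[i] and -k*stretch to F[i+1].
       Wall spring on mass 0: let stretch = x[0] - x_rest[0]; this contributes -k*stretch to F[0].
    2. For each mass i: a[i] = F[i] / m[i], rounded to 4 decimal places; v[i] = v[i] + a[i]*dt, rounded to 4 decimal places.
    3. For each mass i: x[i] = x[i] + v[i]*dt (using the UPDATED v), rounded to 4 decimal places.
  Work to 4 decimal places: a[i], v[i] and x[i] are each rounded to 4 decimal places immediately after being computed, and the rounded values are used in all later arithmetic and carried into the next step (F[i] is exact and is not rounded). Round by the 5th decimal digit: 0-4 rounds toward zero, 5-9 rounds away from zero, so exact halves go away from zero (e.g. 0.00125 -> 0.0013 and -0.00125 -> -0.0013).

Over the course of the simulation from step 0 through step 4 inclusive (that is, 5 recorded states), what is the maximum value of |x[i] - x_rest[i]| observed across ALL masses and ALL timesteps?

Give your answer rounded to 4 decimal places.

Answer: 2.2500

Derivation:
Step 0: x=[6.0000 9.0000 11.0000] v=[0.0000 0.0000 -2.0000]
Step 1: x=[4.5000 8.0000 12.0000] v=[-3.0000 -2.0000 2.0000]
Step 2: x=[2.5000 7.5000 13.0000] v=[-4.0000 -1.0000 2.0000]
Step 3: x=[1.7500 7.5000 12.5000] v=[-1.5000 0.0000 -1.0000]
Step 4: x=[3.0000 6.7500 11.0000] v=[2.5000 -1.5000 -3.0000]
Max displacement = 2.2500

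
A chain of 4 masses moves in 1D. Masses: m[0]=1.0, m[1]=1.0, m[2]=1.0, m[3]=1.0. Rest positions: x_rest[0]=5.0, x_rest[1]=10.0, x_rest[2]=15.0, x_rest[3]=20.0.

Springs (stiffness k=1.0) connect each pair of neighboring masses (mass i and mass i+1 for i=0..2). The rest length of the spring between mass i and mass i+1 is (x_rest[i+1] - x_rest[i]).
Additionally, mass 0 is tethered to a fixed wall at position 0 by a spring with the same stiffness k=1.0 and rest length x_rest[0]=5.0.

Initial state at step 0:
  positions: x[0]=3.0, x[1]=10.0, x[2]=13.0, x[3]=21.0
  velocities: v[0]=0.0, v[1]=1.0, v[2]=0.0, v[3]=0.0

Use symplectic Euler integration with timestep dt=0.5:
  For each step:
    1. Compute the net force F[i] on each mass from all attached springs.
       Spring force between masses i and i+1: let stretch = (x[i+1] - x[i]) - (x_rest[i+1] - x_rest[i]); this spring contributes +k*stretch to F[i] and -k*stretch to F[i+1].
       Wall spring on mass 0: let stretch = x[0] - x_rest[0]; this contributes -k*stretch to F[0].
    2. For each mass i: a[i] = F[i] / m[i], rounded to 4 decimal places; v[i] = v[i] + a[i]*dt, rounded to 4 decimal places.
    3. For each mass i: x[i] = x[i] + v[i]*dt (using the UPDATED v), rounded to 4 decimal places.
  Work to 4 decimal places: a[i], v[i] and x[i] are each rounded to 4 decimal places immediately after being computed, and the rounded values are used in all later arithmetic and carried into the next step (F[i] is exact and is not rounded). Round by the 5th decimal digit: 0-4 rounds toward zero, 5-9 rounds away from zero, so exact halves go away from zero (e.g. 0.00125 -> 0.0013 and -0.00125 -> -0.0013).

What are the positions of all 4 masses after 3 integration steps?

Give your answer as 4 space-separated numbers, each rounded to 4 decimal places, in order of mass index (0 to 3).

Step 0: x=[3.0000 10.0000 13.0000 21.0000] v=[0.0000 1.0000 0.0000 0.0000]
Step 1: x=[4.0000 9.5000 14.2500 20.2500] v=[2.0000 -1.0000 2.5000 -1.5000]
Step 2: x=[5.3750 8.8125 15.8125 19.2500] v=[2.7500 -1.3750 3.1250 -2.0000]
Step 3: x=[6.2657 9.0157 16.4844 18.6406] v=[1.7813 0.4063 1.3438 -1.2188]

Answer: 6.2657 9.0157 16.4844 18.6406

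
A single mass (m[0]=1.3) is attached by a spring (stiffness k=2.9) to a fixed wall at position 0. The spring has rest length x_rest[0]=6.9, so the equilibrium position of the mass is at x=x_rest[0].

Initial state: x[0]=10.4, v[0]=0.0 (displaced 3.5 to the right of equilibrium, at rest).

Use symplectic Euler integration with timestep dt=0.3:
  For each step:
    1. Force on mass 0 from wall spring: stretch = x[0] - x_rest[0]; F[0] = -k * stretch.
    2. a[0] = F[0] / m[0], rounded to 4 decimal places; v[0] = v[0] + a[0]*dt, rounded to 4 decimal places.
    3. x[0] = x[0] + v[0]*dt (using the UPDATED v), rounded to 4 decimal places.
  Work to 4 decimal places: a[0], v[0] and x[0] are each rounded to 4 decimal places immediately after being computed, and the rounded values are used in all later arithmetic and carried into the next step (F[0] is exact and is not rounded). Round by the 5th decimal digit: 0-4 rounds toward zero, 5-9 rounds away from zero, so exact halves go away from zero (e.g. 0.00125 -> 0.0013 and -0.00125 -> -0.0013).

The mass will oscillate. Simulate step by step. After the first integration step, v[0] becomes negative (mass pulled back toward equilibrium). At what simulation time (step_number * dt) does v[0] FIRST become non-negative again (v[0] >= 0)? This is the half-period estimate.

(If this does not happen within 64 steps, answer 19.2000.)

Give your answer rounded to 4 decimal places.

Answer: 2.1000

Derivation:
Step 0: x=[10.4000] v=[0.0000]
Step 1: x=[9.6973] v=[-2.3423]
Step 2: x=[8.4330] v=[-4.2143]
Step 3: x=[6.8609] v=[-5.2402]
Step 4: x=[5.2967] v=[-5.2140]
Step 5: x=[4.0544] v=[-4.1410]
Step 6: x=[3.3834] v=[-2.2366]
Step 7: x=[3.4184] v=[0.1168]
First v>=0 after going negative at step 7, time=2.1000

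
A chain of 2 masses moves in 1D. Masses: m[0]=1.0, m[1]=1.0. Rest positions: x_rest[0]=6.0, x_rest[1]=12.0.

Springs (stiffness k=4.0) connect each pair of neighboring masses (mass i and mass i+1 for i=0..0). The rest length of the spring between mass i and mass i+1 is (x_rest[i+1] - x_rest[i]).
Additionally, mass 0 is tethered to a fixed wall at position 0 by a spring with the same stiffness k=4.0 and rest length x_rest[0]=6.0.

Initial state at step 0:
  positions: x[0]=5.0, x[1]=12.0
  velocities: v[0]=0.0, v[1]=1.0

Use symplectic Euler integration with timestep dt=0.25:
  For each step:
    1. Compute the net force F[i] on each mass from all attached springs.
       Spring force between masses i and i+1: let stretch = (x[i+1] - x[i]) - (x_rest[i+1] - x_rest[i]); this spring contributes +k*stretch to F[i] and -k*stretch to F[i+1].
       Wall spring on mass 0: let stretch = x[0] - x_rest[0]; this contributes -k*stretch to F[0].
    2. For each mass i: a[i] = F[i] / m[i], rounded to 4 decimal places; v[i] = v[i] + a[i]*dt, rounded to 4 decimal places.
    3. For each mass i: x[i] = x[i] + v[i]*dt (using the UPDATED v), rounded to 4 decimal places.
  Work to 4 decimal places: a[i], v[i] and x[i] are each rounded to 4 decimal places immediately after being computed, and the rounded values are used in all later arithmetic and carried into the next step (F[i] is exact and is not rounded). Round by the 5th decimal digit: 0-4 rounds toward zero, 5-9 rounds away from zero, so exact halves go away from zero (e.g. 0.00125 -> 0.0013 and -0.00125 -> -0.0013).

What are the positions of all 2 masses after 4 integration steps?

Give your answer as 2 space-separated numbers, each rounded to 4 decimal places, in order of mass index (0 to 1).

Step 0: x=[5.0000 12.0000] v=[0.0000 1.0000]
Step 1: x=[5.5000 12.0000] v=[2.0000 0.0000]
Step 2: x=[6.2500 11.8750] v=[3.0000 -0.5000]
Step 3: x=[6.8438 11.8438] v=[2.3750 -0.1250]
Step 4: x=[6.9766 12.0626] v=[0.5312 0.8750]

Answer: 6.9766 12.0626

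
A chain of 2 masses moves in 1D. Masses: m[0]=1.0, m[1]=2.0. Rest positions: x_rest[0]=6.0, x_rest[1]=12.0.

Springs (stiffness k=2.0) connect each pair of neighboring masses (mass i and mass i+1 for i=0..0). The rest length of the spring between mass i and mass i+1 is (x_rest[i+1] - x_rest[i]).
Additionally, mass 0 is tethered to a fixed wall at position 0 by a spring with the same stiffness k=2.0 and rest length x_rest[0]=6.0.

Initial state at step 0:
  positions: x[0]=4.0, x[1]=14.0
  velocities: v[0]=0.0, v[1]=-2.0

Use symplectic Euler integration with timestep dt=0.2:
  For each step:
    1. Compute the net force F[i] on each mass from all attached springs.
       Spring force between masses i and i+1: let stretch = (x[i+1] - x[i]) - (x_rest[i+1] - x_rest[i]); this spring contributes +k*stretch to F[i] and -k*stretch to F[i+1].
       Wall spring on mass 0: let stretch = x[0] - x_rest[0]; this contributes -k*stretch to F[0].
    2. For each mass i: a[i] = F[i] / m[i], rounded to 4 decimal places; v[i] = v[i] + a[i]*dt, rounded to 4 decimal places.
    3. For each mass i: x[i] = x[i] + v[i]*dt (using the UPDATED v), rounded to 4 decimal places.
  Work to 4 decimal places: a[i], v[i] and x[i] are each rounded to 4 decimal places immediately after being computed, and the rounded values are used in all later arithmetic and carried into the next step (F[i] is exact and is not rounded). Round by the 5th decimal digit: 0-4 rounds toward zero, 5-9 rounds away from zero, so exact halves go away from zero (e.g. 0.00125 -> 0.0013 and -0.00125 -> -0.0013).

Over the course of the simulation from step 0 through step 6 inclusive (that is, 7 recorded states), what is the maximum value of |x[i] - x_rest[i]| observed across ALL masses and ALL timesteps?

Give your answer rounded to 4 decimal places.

Answer: 2.2537

Derivation:
Step 0: x=[4.0000 14.0000] v=[0.0000 -2.0000]
Step 1: x=[4.4800 13.4400] v=[2.4000 -2.8000]
Step 2: x=[5.3184 12.7616] v=[4.1920 -3.3920]
Step 3: x=[6.3268 12.0255] v=[5.0419 -3.6806]
Step 4: x=[7.2849 11.3014] v=[4.7907 -3.6203]
Step 5: x=[7.9816 10.6567] v=[3.4833 -3.2236]
Step 6: x=[8.2537 10.1450] v=[1.3607 -2.5586]
Max displacement = 2.2537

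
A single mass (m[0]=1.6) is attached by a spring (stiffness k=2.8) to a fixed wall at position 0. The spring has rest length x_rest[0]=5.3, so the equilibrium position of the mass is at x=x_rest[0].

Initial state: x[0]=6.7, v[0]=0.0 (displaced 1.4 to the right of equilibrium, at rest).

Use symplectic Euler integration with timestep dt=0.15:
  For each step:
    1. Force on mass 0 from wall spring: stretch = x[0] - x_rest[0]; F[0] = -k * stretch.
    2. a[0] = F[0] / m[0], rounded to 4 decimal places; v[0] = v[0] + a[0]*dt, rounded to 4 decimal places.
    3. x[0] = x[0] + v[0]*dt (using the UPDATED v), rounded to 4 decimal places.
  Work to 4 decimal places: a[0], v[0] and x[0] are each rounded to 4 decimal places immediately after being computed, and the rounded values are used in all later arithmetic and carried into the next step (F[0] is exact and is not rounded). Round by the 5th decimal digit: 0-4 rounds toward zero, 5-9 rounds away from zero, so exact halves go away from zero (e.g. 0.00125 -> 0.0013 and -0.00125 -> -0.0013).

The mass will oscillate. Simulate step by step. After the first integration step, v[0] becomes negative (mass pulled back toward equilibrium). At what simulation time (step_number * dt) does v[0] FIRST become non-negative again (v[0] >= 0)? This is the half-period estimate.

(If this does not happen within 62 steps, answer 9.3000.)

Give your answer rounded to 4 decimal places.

Answer: 2.4000

Derivation:
Step 0: x=[6.7000] v=[0.0000]
Step 1: x=[6.6449] v=[-0.3675]
Step 2: x=[6.5368] v=[-0.7205]
Step 3: x=[6.3800] v=[-1.0452]
Step 4: x=[6.1807] v=[-1.3287]
Step 5: x=[5.9467] v=[-1.5599]
Step 6: x=[5.6872] v=[-1.7297]
Step 7: x=[5.4125] v=[-1.8313]
Step 8: x=[5.1334] v=[-1.8608]
Step 9: x=[4.8608] v=[-1.8171]
Step 10: x=[4.6055] v=[-1.7018]
Step 11: x=[4.3776] v=[-1.5195]
Step 12: x=[4.1860] v=[-1.2774]
Step 13: x=[4.0383] v=[-0.9850]
Step 14: x=[3.9402] v=[-0.6538]
Step 15: x=[3.8957] v=[-0.2968]
Step 16: x=[3.9065] v=[0.0718]
First v>=0 after going negative at step 16, time=2.4000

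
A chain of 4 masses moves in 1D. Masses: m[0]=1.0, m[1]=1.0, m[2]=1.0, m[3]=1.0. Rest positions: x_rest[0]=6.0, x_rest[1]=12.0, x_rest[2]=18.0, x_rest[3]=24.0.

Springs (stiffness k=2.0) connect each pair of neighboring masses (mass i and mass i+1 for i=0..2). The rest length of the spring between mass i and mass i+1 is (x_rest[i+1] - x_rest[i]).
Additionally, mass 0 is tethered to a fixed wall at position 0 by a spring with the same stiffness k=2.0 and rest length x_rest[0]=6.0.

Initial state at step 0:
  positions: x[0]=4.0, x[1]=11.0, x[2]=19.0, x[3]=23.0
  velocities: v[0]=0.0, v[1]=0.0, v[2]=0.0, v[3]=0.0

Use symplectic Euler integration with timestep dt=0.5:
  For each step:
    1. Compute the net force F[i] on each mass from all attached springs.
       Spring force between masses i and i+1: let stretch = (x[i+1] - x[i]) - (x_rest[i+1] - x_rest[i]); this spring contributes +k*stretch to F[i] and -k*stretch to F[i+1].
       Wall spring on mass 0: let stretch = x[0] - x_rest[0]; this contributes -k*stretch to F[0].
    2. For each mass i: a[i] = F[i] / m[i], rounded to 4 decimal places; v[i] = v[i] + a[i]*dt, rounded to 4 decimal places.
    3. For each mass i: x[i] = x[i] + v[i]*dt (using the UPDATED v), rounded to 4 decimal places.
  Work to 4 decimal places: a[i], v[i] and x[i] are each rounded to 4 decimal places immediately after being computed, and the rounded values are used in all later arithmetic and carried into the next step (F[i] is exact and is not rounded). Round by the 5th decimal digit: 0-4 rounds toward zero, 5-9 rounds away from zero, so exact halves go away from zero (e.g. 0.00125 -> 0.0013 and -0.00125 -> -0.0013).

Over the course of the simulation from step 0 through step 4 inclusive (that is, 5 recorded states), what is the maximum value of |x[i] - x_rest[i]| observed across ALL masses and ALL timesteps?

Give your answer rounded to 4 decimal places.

Step 0: x=[4.0000 11.0000 19.0000 23.0000] v=[0.0000 0.0000 0.0000 0.0000]
Step 1: x=[5.5000 11.5000 17.0000 24.0000] v=[3.0000 1.0000 -4.0000 2.0000]
Step 2: x=[7.2500 11.7500 15.7500 24.5000] v=[3.5000 0.5000 -2.5000 1.0000]
Step 3: x=[7.6250 11.7500 16.8750 23.6250] v=[0.7500 0.0000 2.2500 -1.7500]
Step 4: x=[6.2500 12.2500 18.8125 22.3750] v=[-2.7500 1.0000 3.8750 -2.5000]
Max displacement = 2.2500

Answer: 2.2500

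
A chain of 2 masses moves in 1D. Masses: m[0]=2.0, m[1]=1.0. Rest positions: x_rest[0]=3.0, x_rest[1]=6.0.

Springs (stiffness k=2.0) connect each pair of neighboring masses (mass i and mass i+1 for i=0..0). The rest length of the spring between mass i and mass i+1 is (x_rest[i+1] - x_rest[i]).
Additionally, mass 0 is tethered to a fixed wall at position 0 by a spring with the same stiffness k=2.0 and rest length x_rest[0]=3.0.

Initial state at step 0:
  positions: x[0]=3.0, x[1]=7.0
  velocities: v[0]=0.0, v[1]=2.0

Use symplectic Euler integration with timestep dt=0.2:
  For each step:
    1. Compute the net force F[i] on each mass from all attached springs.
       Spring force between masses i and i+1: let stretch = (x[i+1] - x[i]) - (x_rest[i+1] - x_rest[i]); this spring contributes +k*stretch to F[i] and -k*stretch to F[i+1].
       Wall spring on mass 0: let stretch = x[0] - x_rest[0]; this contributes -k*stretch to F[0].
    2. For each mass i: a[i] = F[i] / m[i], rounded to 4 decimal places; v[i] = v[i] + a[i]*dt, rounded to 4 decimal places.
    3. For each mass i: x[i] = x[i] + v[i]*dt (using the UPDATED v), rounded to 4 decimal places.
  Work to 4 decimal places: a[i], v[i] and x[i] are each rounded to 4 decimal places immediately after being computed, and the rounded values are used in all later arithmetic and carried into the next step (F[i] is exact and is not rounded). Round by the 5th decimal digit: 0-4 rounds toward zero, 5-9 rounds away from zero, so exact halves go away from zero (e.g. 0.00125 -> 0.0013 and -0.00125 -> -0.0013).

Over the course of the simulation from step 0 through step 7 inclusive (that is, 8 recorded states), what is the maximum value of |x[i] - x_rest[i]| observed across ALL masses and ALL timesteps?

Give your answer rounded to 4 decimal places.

Answer: 1.6426

Derivation:
Step 0: x=[3.0000 7.0000] v=[0.0000 2.0000]
Step 1: x=[3.0400 7.3200] v=[0.2000 1.6000]
Step 2: x=[3.1296 7.5376] v=[0.4480 1.0880]
Step 3: x=[3.2703 7.6426] v=[0.7037 0.5248]
Step 4: x=[3.4551 7.6378] v=[0.9241 -0.0241]
Step 5: x=[3.6690 7.5384] v=[1.0696 -0.4972]
Step 6: x=[3.8909 7.3694] v=[1.1097 -0.8450]
Step 7: x=[4.0963 7.1621] v=[1.0272 -1.0364]
Max displacement = 1.6426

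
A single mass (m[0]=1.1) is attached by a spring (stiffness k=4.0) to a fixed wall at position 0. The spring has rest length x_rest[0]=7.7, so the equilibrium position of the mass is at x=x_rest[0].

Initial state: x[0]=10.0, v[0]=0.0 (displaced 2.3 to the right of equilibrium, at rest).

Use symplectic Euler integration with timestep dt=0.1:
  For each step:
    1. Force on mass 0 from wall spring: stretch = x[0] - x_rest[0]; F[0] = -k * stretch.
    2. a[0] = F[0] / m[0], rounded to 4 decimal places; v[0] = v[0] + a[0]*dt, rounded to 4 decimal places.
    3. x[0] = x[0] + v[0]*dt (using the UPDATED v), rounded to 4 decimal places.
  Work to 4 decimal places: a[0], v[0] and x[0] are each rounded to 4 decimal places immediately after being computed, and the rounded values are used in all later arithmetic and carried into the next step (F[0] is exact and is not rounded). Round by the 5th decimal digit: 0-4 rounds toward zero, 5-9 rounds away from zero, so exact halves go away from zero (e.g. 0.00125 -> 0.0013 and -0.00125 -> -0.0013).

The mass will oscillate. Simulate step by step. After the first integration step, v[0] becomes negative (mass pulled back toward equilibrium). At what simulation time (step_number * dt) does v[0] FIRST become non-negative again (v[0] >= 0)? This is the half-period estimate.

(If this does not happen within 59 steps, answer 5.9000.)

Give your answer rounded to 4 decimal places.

Step 0: x=[10.0000] v=[0.0000]
Step 1: x=[9.9164] v=[-0.8364]
Step 2: x=[9.7522] v=[-1.6424]
Step 3: x=[9.5133] v=[-2.3887]
Step 4: x=[9.2085] v=[-3.0481]
Step 5: x=[8.8488] v=[-3.5967]
Step 6: x=[8.4474] v=[-4.0145]
Step 7: x=[8.0188] v=[-4.2863]
Step 8: x=[7.5786] v=[-4.4022]
Step 9: x=[7.1428] v=[-4.3581]
Step 10: x=[6.7273] v=[-4.1555]
Step 11: x=[6.3471] v=[-3.8018]
Step 12: x=[6.0161] v=[-3.3098]
Step 13: x=[5.7464] v=[-2.6975]
Step 14: x=[5.5477] v=[-1.9871]
Step 15: x=[5.4273] v=[-1.2045]
Step 16: x=[5.3895] v=[-0.3781]
Step 17: x=[5.4357] v=[0.4621]
First v>=0 after going negative at step 17, time=1.7000

Answer: 1.7000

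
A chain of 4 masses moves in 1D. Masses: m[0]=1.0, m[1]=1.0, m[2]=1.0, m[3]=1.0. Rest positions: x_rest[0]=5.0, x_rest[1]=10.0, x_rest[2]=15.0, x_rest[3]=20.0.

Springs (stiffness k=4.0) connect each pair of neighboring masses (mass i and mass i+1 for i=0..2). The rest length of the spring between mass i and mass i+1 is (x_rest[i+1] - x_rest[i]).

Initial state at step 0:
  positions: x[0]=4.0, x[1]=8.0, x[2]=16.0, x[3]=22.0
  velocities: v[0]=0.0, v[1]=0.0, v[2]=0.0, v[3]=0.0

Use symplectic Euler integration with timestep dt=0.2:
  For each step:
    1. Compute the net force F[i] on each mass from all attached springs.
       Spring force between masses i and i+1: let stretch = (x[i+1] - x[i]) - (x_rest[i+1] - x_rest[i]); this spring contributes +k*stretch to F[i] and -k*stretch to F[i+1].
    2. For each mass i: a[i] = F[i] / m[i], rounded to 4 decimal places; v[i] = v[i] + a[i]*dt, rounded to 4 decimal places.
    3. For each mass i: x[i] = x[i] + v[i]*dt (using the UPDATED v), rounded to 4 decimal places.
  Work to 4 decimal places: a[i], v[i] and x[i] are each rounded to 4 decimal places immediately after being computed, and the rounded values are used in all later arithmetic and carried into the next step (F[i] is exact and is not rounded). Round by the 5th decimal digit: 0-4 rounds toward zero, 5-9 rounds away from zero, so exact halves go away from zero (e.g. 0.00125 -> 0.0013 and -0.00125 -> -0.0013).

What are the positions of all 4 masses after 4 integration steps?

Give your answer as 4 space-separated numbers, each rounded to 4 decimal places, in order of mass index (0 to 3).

Step 0: x=[4.0000 8.0000 16.0000 22.0000] v=[0.0000 0.0000 0.0000 0.0000]
Step 1: x=[3.8400 8.6400 15.6800 21.8400] v=[-0.8000 3.2000 -1.6000 -0.8000]
Step 2: x=[3.6480 9.6384 15.2192 21.4944] v=[-0.9600 4.9920 -2.3040 -1.7280]
Step 3: x=[3.6145 10.5713 14.8695 20.9448] v=[-0.1677 4.6643 -1.7485 -2.7482]
Step 4: x=[3.8940 11.0788 14.8041 20.2231] v=[1.3977 2.5374 -0.3268 -3.6084]

Answer: 3.8940 11.0788 14.8041 20.2231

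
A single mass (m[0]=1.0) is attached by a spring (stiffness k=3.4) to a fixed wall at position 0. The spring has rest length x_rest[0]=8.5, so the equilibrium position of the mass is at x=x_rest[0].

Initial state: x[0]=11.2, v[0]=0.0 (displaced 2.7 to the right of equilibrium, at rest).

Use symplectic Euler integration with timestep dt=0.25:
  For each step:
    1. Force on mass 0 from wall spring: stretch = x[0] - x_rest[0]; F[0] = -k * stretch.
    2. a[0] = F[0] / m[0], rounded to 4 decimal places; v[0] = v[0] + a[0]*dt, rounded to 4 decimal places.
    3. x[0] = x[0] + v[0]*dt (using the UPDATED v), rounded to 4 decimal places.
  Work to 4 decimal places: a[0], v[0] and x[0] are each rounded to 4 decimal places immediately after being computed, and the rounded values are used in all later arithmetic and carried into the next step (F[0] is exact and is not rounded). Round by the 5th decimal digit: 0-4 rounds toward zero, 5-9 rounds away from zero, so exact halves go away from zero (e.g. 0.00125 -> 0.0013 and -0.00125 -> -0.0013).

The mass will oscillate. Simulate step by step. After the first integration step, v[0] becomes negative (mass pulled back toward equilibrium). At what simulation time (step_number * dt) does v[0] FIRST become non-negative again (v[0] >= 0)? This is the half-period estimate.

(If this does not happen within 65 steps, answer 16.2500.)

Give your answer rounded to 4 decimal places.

Answer: 1.7500

Derivation:
Step 0: x=[11.2000] v=[0.0000]
Step 1: x=[10.6263] v=[-2.2950]
Step 2: x=[9.6007] v=[-4.1024]
Step 3: x=[8.3412] v=[-5.0380]
Step 4: x=[7.1155] v=[-4.9030]
Step 5: x=[6.1840] v=[-3.7262]
Step 6: x=[5.7446] v=[-1.7576]
Step 7: x=[5.8907] v=[0.5845]
First v>=0 after going negative at step 7, time=1.7500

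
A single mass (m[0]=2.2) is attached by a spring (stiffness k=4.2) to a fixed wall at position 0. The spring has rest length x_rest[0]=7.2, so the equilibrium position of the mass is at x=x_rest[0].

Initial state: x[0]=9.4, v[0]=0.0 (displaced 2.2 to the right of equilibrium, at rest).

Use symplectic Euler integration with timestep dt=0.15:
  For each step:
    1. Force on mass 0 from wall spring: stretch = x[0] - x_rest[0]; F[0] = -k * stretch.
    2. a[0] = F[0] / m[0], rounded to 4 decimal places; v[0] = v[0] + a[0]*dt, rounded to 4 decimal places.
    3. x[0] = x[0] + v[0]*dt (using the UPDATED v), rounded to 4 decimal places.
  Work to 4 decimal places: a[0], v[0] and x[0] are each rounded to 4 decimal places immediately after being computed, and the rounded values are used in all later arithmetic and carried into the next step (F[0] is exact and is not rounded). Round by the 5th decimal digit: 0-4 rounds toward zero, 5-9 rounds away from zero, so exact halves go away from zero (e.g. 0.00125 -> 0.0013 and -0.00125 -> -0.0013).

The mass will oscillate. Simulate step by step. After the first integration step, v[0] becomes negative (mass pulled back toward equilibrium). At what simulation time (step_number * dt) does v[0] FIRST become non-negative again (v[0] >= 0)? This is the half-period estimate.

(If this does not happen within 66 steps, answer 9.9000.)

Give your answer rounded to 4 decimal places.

Step 0: x=[9.4000] v=[0.0000]
Step 1: x=[9.3055] v=[-0.6300]
Step 2: x=[9.1206] v=[-1.2329]
Step 3: x=[8.8532] v=[-1.7829]
Step 4: x=[8.5148] v=[-2.2563]
Step 5: x=[8.1199] v=[-2.6328]
Step 6: x=[7.6855] v=[-2.8962]
Step 7: x=[7.2302] v=[-3.0352]
Step 8: x=[6.7736] v=[-3.0439]
Step 9: x=[6.3353] v=[-2.9218]
Step 10: x=[5.9342] v=[-2.6742]
Step 11: x=[5.5874] v=[-2.3117]
Step 12: x=[5.3099] v=[-1.8499]
Step 13: x=[5.1136] v=[-1.3086]
Step 14: x=[5.0069] v=[-0.7111]
Step 15: x=[4.9944] v=[-0.0831]
Step 16: x=[5.0767] v=[0.5485]
First v>=0 after going negative at step 16, time=2.4000

Answer: 2.4000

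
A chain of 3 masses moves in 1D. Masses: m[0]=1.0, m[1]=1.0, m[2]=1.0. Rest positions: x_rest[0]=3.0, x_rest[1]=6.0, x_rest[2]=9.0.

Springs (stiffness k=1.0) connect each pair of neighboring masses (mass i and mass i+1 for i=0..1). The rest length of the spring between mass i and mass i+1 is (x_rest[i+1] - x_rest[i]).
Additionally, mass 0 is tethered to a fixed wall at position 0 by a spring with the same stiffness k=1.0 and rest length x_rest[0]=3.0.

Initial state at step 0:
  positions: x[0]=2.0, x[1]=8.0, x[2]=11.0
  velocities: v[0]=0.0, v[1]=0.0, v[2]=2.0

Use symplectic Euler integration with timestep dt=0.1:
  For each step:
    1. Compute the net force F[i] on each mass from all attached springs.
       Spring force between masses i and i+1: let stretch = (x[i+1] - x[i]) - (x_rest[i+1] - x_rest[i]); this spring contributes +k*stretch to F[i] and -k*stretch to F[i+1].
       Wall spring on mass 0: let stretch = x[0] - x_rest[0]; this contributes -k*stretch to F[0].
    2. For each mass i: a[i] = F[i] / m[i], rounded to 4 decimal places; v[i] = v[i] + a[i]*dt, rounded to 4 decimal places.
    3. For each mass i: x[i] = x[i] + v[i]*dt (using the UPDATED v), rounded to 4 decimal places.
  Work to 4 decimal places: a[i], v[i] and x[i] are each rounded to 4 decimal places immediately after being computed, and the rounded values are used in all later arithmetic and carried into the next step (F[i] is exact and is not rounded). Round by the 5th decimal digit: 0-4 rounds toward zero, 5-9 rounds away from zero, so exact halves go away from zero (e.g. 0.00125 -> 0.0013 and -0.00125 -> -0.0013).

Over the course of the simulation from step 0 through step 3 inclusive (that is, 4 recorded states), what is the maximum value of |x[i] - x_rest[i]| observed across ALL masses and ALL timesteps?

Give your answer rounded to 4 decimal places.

Step 0: x=[2.0000 8.0000 11.0000] v=[0.0000 0.0000 2.0000]
Step 1: x=[2.0400 7.9700 11.2000] v=[0.4000 -0.3000 2.0000]
Step 2: x=[2.1189 7.9130 11.3977] v=[0.7890 -0.5700 1.9770]
Step 3: x=[2.2346 7.8329 11.5906] v=[1.1565 -0.8009 1.9285]
Max displacement = 2.5906

Answer: 2.5906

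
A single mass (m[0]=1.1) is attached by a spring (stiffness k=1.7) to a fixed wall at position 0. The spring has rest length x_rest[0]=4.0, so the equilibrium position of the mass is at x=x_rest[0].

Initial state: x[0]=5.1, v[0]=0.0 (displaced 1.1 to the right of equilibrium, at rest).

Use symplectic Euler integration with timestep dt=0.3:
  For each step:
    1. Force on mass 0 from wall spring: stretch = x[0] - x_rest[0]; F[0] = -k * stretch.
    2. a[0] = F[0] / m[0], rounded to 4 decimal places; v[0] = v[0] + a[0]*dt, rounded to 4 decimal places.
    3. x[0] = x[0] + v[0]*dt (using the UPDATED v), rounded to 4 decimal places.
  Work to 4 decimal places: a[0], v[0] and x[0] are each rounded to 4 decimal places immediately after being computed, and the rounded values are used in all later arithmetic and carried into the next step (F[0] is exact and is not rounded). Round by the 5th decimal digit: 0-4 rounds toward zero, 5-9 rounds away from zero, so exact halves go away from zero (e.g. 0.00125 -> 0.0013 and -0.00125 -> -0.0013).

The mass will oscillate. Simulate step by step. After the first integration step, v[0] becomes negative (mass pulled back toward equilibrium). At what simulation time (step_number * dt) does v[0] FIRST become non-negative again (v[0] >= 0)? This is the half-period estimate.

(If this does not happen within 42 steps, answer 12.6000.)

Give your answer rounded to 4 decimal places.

Step 0: x=[5.1000] v=[0.0000]
Step 1: x=[4.9470] v=[-0.5100]
Step 2: x=[4.6623] v=[-0.9491]
Step 3: x=[4.2854] v=[-1.2562]
Step 4: x=[3.8689] v=[-1.3885]
Step 5: x=[3.4706] v=[-1.3277]
Step 6: x=[3.1459] v=[-1.0822]
Step 7: x=[2.9400] v=[-0.6862]
Step 8: x=[2.8816] v=[-0.1947]
Step 9: x=[2.9787] v=[0.3238]
First v>=0 after going negative at step 9, time=2.7000

Answer: 2.7000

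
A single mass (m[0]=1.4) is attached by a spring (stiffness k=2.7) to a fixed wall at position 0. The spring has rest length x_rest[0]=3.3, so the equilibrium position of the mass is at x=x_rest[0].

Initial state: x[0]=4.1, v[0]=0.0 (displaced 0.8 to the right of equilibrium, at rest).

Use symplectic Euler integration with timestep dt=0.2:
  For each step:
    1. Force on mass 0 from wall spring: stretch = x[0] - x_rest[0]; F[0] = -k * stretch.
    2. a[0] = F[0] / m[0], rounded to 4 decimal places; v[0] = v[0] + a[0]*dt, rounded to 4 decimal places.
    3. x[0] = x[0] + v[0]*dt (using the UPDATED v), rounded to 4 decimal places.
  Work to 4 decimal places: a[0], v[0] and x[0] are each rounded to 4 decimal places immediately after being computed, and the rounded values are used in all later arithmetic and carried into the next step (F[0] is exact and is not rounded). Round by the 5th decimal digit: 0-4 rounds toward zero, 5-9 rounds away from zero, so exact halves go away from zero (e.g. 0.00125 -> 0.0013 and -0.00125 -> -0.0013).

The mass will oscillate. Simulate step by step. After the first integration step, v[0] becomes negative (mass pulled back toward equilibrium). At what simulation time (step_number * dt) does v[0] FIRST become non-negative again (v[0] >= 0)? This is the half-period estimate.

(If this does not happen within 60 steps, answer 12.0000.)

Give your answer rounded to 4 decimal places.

Step 0: x=[4.1000] v=[0.0000]
Step 1: x=[4.0383] v=[-0.3086]
Step 2: x=[3.9196] v=[-0.5934]
Step 3: x=[3.7531] v=[-0.8324]
Step 4: x=[3.5517] v=[-1.0072]
Step 5: x=[3.3308] v=[-1.1043]
Step 6: x=[3.1076] v=[-1.1162]
Step 7: x=[2.8992] v=[-1.0420]
Step 8: x=[2.7217] v=[-0.8874]
Step 9: x=[2.5888] v=[-0.6643]
Step 10: x=[2.5108] v=[-0.3900]
Step 11: x=[2.4937] v=[-0.0856]
Step 12: x=[2.5388] v=[0.2254]
First v>=0 after going negative at step 12, time=2.4000

Answer: 2.4000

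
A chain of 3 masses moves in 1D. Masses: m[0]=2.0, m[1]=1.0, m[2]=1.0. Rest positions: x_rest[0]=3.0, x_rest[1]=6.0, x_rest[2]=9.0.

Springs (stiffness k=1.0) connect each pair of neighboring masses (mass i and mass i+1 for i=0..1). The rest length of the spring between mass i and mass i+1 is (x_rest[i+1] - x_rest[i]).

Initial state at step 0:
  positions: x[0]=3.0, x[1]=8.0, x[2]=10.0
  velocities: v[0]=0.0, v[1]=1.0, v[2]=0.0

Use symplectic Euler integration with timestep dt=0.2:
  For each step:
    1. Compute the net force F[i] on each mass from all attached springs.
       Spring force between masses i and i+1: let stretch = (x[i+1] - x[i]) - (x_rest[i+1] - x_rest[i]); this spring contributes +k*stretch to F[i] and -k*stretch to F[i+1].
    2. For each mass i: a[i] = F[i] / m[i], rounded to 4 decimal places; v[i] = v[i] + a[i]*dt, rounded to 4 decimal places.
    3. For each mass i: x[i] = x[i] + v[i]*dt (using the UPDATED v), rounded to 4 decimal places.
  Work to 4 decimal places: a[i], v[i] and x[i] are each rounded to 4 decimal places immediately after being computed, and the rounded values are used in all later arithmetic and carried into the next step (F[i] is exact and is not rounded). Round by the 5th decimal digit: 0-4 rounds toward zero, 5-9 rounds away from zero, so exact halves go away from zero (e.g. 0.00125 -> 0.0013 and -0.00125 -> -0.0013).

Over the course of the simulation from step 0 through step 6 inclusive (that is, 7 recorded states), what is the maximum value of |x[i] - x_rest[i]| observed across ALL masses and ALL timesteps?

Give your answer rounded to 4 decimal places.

Step 0: x=[3.0000 8.0000 10.0000] v=[0.0000 1.0000 0.0000]
Step 1: x=[3.0400 8.0800 10.0400] v=[0.2000 0.4000 0.2000]
Step 2: x=[3.1208 8.0368 10.1216] v=[0.4040 -0.2160 0.4080]
Step 3: x=[3.2399 7.8804 10.2398] v=[0.5956 -0.7822 0.5910]
Step 4: x=[3.3918 7.6327 10.3836] v=[0.7597 -1.2384 0.7191]
Step 5: x=[3.5686 7.3254 10.5374] v=[0.8838 -1.5364 0.7689]
Step 6: x=[3.7605 6.9963 10.6827] v=[0.9595 -1.6454 0.7265]
Max displacement = 2.0800

Answer: 2.0800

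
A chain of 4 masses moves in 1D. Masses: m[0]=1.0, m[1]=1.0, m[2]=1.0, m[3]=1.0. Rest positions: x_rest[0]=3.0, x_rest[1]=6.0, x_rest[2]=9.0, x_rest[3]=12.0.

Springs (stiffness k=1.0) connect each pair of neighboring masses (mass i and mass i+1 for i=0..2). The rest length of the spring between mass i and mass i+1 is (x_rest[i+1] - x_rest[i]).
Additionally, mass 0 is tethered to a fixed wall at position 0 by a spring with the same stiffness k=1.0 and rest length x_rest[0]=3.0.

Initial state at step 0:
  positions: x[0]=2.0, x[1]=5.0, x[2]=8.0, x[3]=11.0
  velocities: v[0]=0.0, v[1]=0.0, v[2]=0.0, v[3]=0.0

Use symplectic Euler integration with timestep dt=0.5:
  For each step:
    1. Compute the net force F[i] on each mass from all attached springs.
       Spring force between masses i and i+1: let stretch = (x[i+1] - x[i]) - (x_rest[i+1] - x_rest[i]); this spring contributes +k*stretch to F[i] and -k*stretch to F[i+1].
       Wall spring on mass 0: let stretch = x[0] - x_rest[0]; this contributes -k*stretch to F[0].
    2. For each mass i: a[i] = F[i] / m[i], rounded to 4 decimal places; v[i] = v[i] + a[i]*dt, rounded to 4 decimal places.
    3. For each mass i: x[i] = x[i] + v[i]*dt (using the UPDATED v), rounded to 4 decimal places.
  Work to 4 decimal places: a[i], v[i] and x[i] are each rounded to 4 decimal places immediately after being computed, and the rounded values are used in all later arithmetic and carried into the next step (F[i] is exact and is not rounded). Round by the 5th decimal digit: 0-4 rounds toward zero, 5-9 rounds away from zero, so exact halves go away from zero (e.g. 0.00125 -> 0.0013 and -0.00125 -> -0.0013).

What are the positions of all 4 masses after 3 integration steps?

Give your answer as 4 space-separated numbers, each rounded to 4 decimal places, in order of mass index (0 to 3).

Answer: 2.9532 5.2500 8.0157 11.0000

Derivation:
Step 0: x=[2.0000 5.0000 8.0000 11.0000] v=[0.0000 0.0000 0.0000 0.0000]
Step 1: x=[2.2500 5.0000 8.0000 11.0000] v=[0.5000 0.0000 0.0000 0.0000]
Step 2: x=[2.6250 5.0625 8.0000 11.0000] v=[0.7500 0.1250 0.0000 0.0000]
Step 3: x=[2.9532 5.2500 8.0157 11.0000] v=[0.6563 0.3750 0.0313 0.0000]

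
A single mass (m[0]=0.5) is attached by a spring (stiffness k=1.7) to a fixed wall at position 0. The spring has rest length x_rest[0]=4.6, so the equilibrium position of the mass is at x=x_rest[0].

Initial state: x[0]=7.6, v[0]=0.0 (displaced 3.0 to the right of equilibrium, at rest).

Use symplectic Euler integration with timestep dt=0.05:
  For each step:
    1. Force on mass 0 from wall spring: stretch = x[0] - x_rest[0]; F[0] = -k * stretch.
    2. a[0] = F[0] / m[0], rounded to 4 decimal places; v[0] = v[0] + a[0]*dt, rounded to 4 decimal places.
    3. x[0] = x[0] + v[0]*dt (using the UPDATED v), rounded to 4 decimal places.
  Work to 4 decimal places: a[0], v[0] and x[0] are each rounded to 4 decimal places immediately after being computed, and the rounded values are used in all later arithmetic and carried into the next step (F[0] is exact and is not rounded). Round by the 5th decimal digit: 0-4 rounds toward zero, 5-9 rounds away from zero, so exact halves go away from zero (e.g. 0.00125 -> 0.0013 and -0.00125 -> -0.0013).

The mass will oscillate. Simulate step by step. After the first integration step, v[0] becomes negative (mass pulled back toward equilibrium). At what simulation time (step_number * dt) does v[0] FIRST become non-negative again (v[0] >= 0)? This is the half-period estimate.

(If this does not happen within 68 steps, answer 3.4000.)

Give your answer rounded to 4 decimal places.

Step 0: x=[7.6000] v=[0.0000]
Step 1: x=[7.5745] v=[-0.5100]
Step 2: x=[7.5237] v=[-1.0157]
Step 3: x=[7.4481] v=[-1.5127]
Step 4: x=[7.3483] v=[-1.9969]
Step 5: x=[7.2251] v=[-2.4641]
Step 6: x=[7.0796] v=[-2.9104]
Step 7: x=[6.9130] v=[-3.3319]
Step 8: x=[6.7267] v=[-3.7251]
Step 9: x=[6.5224] v=[-4.0866]
Step 10: x=[6.3017] v=[-4.4134]
Step 11: x=[6.0666] v=[-4.7027]
Step 12: x=[5.8190] v=[-4.9520]
Step 13: x=[5.5610] v=[-5.1592]
Step 14: x=[5.2949] v=[-5.3226]
Step 15: x=[5.0229] v=[-5.4407]
Step 16: x=[4.7473] v=[-5.5126]
Step 17: x=[4.4704] v=[-5.5376]
Step 18: x=[4.1946] v=[-5.5156]
Step 19: x=[3.9223] v=[-5.4467]
Step 20: x=[3.6557] v=[-5.3315]
Step 21: x=[3.3972] v=[-5.1710]
Step 22: x=[3.1489] v=[-4.9665]
Step 23: x=[2.9129] v=[-4.7198]
Step 24: x=[2.6913] v=[-4.4330]
Step 25: x=[2.4859] v=[-4.1085]
Step 26: x=[2.2984] v=[-3.7491]
Step 27: x=[2.1305] v=[-3.3578]
Step 28: x=[1.9836] v=[-2.9380]
Step 29: x=[1.8589] v=[-2.4932]
Step 30: x=[1.7575] v=[-2.0272]
Step 31: x=[1.6803] v=[-1.5440]
Step 32: x=[1.6279] v=[-1.0477]
Step 33: x=[1.6008] v=[-0.5424]
Step 34: x=[1.5992] v=[-0.0325]
Step 35: x=[1.6231] v=[0.4776]
First v>=0 after going negative at step 35, time=1.7500

Answer: 1.7500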